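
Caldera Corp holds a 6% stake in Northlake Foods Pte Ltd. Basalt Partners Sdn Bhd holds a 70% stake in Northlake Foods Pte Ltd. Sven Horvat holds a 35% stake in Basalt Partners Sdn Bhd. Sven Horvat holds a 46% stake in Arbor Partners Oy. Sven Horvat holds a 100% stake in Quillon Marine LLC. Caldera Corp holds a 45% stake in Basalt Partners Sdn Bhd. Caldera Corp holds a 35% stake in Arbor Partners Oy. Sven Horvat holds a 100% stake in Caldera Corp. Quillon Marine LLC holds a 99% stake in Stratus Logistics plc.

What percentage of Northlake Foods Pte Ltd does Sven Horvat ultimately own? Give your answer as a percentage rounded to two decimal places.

62.00%

Sven reaches Northlake along 3 paths.
Via Caldera: 100% × 6% = 6%.
Via Basalt: 35% × 70% = 24.5%.
Via Caldera → Basalt: 100% × 45% × 70% = 31.5%.
Total: 6% + 24.5% + 31.5% = 62%.
Rounded: 62.00%.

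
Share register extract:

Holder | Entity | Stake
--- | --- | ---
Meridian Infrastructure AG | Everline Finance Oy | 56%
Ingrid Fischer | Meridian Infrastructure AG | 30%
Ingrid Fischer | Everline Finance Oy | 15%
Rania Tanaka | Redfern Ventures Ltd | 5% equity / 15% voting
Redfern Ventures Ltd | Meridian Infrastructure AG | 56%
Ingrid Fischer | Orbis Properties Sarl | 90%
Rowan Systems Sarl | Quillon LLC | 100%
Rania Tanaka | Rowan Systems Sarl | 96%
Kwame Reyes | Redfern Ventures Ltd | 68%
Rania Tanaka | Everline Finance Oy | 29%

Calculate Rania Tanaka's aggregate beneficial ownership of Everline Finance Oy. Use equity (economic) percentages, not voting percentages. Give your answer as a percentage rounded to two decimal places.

Rania reaches Everline along 2 paths.
Direct stake: 29% = 29%.
Via Redfern → Meridian: 5% × 56% × 56% = 1.568%.
Total: 29% + 1.568% = 30.568%.
Rounded: 30.57%.

30.57%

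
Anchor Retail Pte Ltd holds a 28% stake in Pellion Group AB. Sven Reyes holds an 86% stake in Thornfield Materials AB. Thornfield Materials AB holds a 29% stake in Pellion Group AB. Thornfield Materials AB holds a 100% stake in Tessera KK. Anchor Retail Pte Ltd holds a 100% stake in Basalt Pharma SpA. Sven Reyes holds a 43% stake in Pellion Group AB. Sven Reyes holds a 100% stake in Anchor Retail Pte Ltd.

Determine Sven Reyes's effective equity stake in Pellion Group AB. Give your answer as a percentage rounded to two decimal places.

95.94%

Sven reaches Pellion along 3 paths.
Via Anchor: 100% × 28% = 28%.
Direct stake: 43% = 43%.
Via Thornfield: 86% × 29% = 24.94%.
Total: 28% + 43% + 24.94% = 95.94%.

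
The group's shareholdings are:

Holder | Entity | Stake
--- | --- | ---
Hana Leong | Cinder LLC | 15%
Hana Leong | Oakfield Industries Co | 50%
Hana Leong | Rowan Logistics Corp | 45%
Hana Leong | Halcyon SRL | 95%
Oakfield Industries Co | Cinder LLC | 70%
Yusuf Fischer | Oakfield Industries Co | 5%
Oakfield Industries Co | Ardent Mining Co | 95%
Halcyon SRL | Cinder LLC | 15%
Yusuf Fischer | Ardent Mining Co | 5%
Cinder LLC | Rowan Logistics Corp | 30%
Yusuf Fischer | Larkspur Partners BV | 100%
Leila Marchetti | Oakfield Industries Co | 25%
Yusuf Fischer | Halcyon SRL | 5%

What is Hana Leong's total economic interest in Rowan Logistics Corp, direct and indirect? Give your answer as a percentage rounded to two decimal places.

64.28%

Hana reaches Rowan along 4 paths.
Via Halcyon → Cinder: 95% × 15% × 30% = 4.275%.
Via Oakfield → Cinder: 50% × 70% × 30% = 10.5%.
Via Cinder: 15% × 30% = 4.5%.
Direct stake: 45% = 45%.
Total: 4.275% + 10.5% + 4.5% + 45% = 64.275%.
Rounded: 64.28%.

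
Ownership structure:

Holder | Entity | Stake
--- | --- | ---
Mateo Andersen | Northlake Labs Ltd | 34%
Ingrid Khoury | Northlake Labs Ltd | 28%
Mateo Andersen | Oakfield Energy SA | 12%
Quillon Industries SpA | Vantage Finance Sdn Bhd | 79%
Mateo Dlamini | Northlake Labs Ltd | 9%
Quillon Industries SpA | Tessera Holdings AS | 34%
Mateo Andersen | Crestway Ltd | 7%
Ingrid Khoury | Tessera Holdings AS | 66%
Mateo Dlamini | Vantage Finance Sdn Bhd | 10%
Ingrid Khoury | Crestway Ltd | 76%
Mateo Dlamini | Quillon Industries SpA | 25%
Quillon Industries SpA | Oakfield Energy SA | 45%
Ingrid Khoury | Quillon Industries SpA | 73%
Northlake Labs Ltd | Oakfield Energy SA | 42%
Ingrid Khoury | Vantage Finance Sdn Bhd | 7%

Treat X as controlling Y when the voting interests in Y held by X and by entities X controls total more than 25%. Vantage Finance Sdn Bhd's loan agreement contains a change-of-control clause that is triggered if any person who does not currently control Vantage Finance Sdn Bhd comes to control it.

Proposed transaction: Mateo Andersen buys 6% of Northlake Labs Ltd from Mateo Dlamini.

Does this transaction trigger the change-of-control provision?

No

The purchase adds only to Mateo Andersen's holdings (Mateo Dlamini's stake shrinks), so Mateo Andersen is the only person who could newly come to control Vantage.
Mateo Andersen holds 34% of Northlake, so Mateo Andersen controls Northlake.
Northlake and Mateo Andersen together hold 42% + 12% = 54% of Oakfield, so Mateo Andersen controls Oakfield.
Neither Mateo Andersen nor any entity Mateo Andersen controls holds any voting interest in Vantage.
So before the transaction, Mateo Andersen does not control Vantage.
After the purchase, Mateo Andersen's direct stake in Northlake rises to 34% + 6% = 40%, and Mateo Dlamini's stake falls to 3%.
Mateo Andersen holds 40% of Northlake, so Mateo Andersen controls Northlake.
After the transaction, neither Mateo Andersen nor any entity Mateo Andersen controls holds a voting interest in Vantage, so Mateo Andersen still does not control it.
No new person acquires control, so the clause is not triggered.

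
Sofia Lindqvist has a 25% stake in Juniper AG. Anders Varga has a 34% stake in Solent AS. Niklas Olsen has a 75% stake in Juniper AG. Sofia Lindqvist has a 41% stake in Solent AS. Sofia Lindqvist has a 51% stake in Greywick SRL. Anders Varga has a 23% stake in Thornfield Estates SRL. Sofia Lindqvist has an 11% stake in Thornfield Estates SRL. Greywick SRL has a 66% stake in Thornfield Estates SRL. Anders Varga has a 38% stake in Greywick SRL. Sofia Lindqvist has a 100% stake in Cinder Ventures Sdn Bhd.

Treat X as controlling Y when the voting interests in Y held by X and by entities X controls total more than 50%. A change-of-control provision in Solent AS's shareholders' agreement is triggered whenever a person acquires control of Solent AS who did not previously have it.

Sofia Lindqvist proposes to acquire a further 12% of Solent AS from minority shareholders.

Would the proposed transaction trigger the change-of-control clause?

Yes

The purchase changes only Sofia's holdings, so Sofia is the only person who could newly come to control Solent.
Sofia holds 51% of Greywick, so Sofia controls Greywick.
Sofia and Greywick together hold 11% + 66% = 77% of Thornfield, so Sofia controls Thornfield.
Sofia holds 100% of Cinder, so Sofia controls Cinder.
In Solent, Sofia's side holds only 41%, not > 50%.
So before the transaction, Sofia does not control Solent.
After the purchase, Sofia's direct stake in Solent rises to 41% + 12% = 53%.
Sofia holds 53% of Solent, so Sofia controls Solent.
Sofia did not control Solent before and does after, so the clause is triggered.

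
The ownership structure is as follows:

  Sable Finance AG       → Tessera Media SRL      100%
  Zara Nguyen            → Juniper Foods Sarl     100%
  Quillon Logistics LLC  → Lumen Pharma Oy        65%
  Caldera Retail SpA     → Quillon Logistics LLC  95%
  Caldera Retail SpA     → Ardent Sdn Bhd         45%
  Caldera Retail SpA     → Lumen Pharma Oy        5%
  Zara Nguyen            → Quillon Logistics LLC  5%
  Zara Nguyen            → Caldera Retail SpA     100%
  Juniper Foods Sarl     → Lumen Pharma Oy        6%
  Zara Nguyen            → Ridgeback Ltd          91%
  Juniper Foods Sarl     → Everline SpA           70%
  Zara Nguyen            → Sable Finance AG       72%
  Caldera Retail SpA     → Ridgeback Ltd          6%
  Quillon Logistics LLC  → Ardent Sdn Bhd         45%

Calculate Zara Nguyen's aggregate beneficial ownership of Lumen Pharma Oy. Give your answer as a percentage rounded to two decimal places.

76.00%

Zara reaches Lumen along 4 paths.
Via Caldera: 100% × 5% = 5%.
Via Juniper: 100% × 6% = 6%.
Via Quillon: 5% × 65% = 3.25%.
Via Caldera → Quillon: 100% × 95% × 65% = 61.75%.
Total: 5% + 6% + 3.25% + 61.75% = 76%.
Rounded: 76.00%.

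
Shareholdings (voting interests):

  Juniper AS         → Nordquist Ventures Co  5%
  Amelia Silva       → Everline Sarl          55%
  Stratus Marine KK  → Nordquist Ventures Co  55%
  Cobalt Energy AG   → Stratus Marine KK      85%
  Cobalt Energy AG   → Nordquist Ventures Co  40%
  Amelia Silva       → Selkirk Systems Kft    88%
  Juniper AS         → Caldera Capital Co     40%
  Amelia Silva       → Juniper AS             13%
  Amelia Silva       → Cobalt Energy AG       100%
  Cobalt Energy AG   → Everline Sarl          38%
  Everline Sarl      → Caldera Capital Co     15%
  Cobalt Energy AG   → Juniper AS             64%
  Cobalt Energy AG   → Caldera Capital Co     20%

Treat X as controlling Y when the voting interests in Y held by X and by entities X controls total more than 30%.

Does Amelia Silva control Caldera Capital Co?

Amelia holds 100% of Cobalt, so Amelia controls Cobalt.
Amelia and Cobalt together hold 13% + 64% = 77% of Juniper, so Amelia controls Juniper.
Cobalt and Amelia together hold 38% + 55% = 93% of Everline, so Amelia controls Everline.
Juniper and Everline and Cobalt together hold 40% + 15% + 20% = 75% of Caldera, so Amelia controls Caldera.

Yes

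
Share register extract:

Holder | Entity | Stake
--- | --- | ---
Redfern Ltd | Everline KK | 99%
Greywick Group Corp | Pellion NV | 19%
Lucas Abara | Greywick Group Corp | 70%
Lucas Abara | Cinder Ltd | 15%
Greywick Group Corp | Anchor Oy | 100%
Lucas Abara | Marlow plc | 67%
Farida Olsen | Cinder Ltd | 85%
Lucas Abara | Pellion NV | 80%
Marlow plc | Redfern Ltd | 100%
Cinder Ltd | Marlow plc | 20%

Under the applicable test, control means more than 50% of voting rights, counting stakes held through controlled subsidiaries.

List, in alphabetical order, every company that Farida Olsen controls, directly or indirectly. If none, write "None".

Farida holds 85% of Cinder, so Farida controls Cinder.
No other company's threshold is met.

Cinder Ltd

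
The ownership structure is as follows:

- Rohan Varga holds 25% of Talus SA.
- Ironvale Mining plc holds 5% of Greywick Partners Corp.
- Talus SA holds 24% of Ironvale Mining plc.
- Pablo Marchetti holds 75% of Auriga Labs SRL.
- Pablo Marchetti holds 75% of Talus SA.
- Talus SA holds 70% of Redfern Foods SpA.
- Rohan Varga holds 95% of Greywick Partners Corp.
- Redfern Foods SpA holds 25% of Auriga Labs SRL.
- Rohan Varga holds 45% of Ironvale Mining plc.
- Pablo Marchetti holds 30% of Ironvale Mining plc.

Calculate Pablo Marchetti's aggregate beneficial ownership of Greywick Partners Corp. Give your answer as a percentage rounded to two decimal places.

Pablo reaches Greywick along 2 paths.
Via Ironvale: 30% × 5% = 1.5%.
Via Talus → Ironvale: 75% × 24% × 5% = 0.9%.
Total: 1.5% + 0.9% = 2.4%.
Rounded: 2.40%.

2.40%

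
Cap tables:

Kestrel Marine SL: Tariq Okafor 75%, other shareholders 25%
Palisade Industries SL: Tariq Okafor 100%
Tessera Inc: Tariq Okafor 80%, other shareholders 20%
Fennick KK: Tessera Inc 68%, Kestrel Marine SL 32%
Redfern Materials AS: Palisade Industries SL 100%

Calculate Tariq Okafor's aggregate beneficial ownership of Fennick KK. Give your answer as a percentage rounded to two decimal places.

Tariq reaches Fennick along 2 paths.
Via Tessera: 80% × 68% = 54.4%.
Via Kestrel: 75% × 32% = 24%.
Total: 54.4% + 24% = 78.4%.
Rounded: 78.40%.

78.40%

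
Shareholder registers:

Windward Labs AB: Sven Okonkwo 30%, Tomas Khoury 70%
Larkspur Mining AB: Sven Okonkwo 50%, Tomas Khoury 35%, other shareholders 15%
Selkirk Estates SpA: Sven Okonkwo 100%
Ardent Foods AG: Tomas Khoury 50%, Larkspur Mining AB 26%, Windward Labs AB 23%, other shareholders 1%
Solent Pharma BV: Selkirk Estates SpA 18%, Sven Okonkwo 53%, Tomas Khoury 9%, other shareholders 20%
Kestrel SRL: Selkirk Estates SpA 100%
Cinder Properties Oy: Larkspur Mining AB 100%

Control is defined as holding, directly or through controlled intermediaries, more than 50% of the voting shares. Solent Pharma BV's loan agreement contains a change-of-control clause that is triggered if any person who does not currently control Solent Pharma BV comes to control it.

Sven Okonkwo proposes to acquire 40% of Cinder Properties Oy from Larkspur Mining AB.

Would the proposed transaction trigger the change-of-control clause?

No

The purchase adds only to Sven's holdings (Larkspur's stake shrinks), so Sven is the only person who could newly come to control Solent.
Sven holds 100% of Selkirk, so Sven controls Selkirk.
Selkirk and Sven together hold 18% + 53% = 71% of Solent, so Sven controls Solent.
So Sven already controls Solent before the transaction.
After the purchase, Sven holds 40% of Cinder directly, and Larkspur's stake falls to 60%.
Sven controlled Solent already, so this is not a new person acquiring control; every other person's position is unchanged or reduced.
No new person acquires control, so the clause is not triggered.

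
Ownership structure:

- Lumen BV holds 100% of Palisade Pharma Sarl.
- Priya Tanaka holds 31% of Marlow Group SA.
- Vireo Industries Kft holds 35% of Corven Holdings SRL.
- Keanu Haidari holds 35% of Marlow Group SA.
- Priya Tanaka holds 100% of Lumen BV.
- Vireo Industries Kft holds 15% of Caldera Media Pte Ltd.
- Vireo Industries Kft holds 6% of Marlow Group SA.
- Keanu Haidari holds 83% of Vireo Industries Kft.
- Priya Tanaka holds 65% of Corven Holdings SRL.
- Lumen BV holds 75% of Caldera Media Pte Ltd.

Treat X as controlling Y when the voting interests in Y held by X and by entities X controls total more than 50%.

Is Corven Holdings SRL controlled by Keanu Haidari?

No

Keanu holds 83% of Vireo, so Keanu controls Vireo.
In Corven, Keanu's side holds only 35%, not > 50%.
So Keanu does not control Corven.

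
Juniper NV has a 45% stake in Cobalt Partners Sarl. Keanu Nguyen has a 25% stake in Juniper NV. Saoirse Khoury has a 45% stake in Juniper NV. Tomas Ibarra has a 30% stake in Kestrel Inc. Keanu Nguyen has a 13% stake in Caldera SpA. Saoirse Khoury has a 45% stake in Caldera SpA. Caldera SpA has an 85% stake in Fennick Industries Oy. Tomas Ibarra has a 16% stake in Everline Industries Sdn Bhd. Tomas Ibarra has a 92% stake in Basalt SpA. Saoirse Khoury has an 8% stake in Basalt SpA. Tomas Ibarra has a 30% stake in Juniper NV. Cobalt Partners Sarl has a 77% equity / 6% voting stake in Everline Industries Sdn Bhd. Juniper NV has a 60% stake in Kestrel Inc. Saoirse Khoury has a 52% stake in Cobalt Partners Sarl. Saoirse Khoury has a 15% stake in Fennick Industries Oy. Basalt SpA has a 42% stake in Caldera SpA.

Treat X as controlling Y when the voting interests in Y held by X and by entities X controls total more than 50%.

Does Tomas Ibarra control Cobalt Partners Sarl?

Tomas holds 92% of Basalt, so Tomas controls Basalt.
Neither Tomas nor any entity Tomas controls holds any voting interest in Cobalt.
So Tomas does not control Cobalt.

No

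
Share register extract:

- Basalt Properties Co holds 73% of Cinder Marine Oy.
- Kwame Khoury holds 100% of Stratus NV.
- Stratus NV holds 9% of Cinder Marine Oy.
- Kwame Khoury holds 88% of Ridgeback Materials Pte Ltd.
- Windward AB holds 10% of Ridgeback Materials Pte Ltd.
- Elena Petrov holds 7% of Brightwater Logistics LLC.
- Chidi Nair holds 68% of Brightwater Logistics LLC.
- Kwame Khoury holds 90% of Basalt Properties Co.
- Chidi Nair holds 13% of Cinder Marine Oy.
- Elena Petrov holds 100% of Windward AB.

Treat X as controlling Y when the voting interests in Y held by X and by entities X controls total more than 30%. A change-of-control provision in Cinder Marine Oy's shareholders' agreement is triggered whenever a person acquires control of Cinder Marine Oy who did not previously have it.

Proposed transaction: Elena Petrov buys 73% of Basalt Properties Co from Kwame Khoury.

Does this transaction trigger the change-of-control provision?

The purchase adds only to Elena's holdings (Kwame's stake shrinks), so Elena is the only person who could newly come to control Cinder.
Elena holds 100% of Windward, so Elena controls Windward.
Neither Elena nor any entity Elena controls holds any voting interest in Cinder.
So before the transaction, Elena does not control Cinder.
After the purchase, Elena holds 73% of Basalt directly, and Kwame's stake falls to 17%.
Elena holds 73% of Basalt, so Elena controls Basalt.
Basalt holds 73% of Cinder, so Elena controls Cinder.
Elena did not control Cinder before and does after, so the clause is triggered.

Yes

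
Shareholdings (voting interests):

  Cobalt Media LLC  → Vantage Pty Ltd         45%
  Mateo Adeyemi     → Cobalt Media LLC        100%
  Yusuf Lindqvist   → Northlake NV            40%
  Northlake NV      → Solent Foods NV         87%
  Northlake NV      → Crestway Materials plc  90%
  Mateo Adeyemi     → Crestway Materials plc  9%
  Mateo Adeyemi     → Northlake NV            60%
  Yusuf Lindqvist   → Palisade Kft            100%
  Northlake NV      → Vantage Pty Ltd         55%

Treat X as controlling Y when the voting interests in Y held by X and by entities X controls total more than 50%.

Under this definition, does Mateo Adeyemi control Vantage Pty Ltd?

Yes

Mateo holds 60% of Northlake, so Mateo controls Northlake.
Mateo holds 100% of Cobalt, so Mateo controls Cobalt.
Cobalt and Northlake together hold 45% + 55% = 100% of Vantage, so Mateo controls Vantage.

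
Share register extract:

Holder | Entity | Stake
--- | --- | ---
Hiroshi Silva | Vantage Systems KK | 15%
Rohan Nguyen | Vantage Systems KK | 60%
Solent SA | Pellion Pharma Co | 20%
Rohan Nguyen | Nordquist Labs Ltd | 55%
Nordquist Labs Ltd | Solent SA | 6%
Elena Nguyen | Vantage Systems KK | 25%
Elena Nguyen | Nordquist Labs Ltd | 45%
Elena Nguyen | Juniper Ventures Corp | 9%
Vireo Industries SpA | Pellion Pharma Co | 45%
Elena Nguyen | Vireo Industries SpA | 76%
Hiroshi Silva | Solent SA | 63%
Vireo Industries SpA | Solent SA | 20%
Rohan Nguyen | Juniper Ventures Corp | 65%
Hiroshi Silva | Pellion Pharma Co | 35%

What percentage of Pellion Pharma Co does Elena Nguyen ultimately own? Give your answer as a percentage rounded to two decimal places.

Elena reaches Pellion along 3 paths.
Via Vireo → Solent: 76% × 20% × 20% = 3.04%.
Via Nordquist → Solent: 45% × 6% × 20% = 0.54%.
Via Vireo: 76% × 45% = 34.2%.
Total: 3.04% + 0.54% + 34.2% = 37.78%.

37.78%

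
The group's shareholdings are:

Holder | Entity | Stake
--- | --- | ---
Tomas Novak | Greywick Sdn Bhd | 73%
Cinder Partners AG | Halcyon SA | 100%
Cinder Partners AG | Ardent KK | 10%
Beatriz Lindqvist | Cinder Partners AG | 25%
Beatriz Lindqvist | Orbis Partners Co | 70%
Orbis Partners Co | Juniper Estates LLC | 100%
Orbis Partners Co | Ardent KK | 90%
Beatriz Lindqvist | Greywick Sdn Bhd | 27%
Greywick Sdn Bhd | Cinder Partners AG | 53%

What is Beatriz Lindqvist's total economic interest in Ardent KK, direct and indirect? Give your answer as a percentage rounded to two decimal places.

Beatriz reaches Ardent along 3 paths.
Via Orbis: 70% × 90% = 63%.
Via Greywick → Cinder: 27% × 53% × 10% = 1.431%.
Via Cinder: 25% × 10% = 2.5%.
Total: 63% + 1.431% + 2.5% = 66.931%.
Rounded: 66.93%.

66.93%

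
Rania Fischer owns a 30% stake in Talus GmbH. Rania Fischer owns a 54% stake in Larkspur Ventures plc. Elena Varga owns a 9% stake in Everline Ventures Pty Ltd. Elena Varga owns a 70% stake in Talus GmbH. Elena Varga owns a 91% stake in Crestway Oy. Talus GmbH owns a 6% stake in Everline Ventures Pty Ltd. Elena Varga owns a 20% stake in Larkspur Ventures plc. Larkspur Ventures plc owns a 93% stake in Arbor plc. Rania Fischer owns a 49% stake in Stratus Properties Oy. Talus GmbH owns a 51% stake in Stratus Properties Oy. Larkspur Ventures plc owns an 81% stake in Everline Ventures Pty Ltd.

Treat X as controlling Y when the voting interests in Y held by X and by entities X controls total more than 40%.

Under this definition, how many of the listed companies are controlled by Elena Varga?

3

Elena holds 91% of Crestway, so Elena controls Crestway.
Elena holds 70% of Talus, so Elena controls Talus.
Talus holds 51% of Stratus, so Elena controls Stratus.
No other company's threshold is met.
Elena controls 3 companies.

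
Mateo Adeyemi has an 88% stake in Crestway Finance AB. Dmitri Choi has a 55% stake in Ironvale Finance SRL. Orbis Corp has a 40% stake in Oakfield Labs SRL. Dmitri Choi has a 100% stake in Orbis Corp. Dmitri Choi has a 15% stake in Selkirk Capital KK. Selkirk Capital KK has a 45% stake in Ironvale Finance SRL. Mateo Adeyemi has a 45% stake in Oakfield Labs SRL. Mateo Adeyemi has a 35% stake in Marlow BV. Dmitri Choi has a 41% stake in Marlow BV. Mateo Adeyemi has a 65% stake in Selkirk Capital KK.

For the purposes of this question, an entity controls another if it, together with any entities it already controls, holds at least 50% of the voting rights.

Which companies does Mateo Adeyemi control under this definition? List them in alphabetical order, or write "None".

Mateo holds 65% of Selkirk, so Mateo controls Selkirk.
Mateo holds 88% of Crestway, so Mateo controls Crestway.
No other company's threshold is met.

Crestway Finance AB, Selkirk Capital KK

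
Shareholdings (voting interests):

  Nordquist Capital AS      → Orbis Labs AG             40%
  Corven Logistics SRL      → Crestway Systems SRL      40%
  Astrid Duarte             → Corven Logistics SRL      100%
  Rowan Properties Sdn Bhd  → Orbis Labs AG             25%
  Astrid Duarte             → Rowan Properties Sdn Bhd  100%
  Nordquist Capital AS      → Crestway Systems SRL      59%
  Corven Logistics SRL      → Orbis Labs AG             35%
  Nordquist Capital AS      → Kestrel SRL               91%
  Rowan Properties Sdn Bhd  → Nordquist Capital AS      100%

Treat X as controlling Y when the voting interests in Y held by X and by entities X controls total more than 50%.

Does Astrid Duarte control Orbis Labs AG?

Astrid holds 100% of Rowan, so Astrid controls Rowan.
Rowan holds 100% of Nordquist, so Astrid controls Nordquist.
Astrid holds 100% of Corven, so Astrid controls Corven.
Nordquist and Corven and Rowan together hold 40% + 35% + 25% = 100% of Orbis, so Astrid controls Orbis.

Yes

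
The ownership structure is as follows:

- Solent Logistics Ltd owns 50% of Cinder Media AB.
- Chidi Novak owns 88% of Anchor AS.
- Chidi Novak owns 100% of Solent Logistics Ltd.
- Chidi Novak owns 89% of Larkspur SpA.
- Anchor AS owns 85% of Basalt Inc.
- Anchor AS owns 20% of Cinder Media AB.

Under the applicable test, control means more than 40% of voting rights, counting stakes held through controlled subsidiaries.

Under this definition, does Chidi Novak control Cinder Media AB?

Yes

Chidi holds 88% of Anchor, so Chidi controls Anchor.
Chidi holds 100% of Solent, so Chidi controls Solent.
Solent and Anchor together hold 50% + 20% = 70% of Cinder, so Chidi controls Cinder.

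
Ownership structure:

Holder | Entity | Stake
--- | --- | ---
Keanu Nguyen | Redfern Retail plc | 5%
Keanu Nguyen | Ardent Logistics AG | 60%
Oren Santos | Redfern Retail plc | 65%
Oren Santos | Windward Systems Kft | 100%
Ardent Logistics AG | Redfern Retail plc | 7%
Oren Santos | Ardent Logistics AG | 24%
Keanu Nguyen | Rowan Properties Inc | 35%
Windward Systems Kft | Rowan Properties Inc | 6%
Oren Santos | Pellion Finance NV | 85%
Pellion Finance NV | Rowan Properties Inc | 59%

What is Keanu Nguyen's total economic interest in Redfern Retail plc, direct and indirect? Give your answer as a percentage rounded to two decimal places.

9.20%

Keanu reaches Redfern along 2 paths.
Via Ardent: 60% × 7% = 4.2%.
Direct stake: 5% = 5%.
Total: 4.2% + 5% = 9.2%.
Rounded: 9.20%.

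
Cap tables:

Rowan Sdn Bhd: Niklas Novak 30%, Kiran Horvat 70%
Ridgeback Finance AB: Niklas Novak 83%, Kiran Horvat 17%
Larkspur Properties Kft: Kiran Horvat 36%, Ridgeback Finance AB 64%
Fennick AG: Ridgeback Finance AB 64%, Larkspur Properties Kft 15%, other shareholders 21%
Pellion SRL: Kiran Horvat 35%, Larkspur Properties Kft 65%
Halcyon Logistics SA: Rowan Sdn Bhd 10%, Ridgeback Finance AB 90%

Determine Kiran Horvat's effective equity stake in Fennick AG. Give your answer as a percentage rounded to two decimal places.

17.91%

Kiran reaches Fennick along 3 paths.
Via Ridgeback: 17% × 64% = 10.88%.
Via Larkspur: 36% × 15% = 5.4%.
Via Ridgeback → Larkspur: 17% × 64% × 15% = 1.632%.
Total: 10.88% + 5.4% + 1.632% = 17.912%.
Rounded: 17.91%.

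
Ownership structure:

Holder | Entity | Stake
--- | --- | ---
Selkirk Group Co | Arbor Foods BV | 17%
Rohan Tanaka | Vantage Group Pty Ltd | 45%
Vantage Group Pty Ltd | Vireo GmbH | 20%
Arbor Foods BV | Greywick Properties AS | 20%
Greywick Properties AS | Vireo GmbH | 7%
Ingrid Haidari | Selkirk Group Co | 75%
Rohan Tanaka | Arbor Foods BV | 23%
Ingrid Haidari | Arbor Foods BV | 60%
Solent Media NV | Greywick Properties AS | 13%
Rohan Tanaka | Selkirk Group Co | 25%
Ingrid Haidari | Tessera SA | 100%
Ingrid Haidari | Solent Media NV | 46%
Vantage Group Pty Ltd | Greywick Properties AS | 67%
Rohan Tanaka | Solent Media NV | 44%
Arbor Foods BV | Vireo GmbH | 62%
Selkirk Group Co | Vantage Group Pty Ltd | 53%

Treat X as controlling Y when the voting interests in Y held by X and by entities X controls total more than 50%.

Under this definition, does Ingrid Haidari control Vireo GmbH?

Yes

Ingrid holds 75% of Selkirk, so Ingrid controls Selkirk.
Selkirk holds 53% of Vantage, so Ingrid controls Vantage.
Selkirk and Ingrid together hold 17% + 60% = 77% of Arbor, so Ingrid controls Arbor.
Arbor and Vantage together hold 20% + 67% = 87% of Greywick, so Ingrid controls Greywick.
Greywick and Vantage and Arbor together hold 7% + 20% + 62% = 89% of Vireo, so Ingrid controls Vireo.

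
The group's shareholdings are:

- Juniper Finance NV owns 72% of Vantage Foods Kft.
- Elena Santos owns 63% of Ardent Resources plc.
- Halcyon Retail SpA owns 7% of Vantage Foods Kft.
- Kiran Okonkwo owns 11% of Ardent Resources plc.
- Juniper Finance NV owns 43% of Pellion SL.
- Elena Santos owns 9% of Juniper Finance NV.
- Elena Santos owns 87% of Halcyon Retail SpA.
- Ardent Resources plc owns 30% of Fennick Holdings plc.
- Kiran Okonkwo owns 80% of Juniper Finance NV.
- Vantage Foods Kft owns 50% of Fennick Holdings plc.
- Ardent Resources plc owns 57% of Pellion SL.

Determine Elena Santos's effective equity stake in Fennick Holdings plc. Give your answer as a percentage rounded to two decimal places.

25.19%

Elena reaches Fennick along 3 paths.
Via Juniper → Vantage: 9% × 72% × 50% = 3.24%.
Via Halcyon → Vantage: 87% × 7% × 50% = 3.045%.
Via Ardent: 63% × 30% = 18.9%.
Total: 3.24% + 3.045% + 18.9% = 25.185%.
Rounded: 25.19%.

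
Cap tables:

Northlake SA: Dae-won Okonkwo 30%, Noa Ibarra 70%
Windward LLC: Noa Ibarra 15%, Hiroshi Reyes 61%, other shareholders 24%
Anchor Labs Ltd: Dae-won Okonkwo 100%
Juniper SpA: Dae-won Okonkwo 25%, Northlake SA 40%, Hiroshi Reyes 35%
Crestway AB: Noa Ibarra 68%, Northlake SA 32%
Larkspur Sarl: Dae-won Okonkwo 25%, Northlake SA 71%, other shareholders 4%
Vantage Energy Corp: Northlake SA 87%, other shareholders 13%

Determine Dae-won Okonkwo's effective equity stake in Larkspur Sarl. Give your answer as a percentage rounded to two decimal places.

Dae-won reaches Larkspur along 2 paths.
Direct stake: 25% = 25%.
Via Northlake: 30% × 71% = 21.3%.
Total: 25% + 21.3% = 46.3%.
Rounded: 46.30%.

46.30%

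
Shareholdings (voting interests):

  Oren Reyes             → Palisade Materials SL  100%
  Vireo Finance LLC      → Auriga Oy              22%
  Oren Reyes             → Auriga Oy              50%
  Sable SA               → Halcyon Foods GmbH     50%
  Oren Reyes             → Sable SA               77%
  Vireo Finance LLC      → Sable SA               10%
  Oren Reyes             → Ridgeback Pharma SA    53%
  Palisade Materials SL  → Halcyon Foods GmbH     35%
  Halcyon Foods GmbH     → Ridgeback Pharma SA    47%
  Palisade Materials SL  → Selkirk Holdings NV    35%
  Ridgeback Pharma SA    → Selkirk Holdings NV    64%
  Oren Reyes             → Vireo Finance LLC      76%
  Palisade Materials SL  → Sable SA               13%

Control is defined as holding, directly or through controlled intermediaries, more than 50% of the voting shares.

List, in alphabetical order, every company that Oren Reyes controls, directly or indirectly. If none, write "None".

Oren holds 100% of Palisade, so Oren controls Palisade.
Oren holds 76% of Vireo, so Oren controls Vireo.
Oren and Palisade and Vireo together hold 77% + 13% + 10% = 100% of Sable, so Oren controls Sable.
Vireo and Oren together hold 22% + 50% = 72% of Auriga, so Oren controls Auriga.
Palisade and Sable together hold 35% + 50% = 85% of Halcyon, so Oren controls Halcyon.
Oren and Halcyon together hold 53% + 47% = 100% of Ridgeback, so Oren controls Ridgeback.
Ridgeback and Palisade together hold 64% + 35% = 99% of Selkirk, so Oren controls Selkirk.

Auriga Oy, Halcyon Foods GmbH, Palisade Materials SL, Ridgeback Pharma SA, Sable SA, Selkirk Holdings NV, Vireo Finance LLC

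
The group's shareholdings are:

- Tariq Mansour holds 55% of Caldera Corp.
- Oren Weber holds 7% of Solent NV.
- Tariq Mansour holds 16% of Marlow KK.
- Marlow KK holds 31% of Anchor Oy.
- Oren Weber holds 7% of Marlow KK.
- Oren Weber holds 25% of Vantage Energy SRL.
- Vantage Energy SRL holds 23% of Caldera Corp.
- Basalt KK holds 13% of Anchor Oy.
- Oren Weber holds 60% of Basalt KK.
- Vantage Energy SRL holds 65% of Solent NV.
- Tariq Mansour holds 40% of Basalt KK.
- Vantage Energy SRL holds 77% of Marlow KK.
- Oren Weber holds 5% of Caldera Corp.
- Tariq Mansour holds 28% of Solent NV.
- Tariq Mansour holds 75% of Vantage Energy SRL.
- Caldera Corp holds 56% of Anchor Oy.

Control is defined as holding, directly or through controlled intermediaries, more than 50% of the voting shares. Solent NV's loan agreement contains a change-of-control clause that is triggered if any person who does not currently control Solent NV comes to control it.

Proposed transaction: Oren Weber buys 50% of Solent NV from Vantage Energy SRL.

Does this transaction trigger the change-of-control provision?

Yes

The purchase adds only to Oren's holdings (Vantage's stake shrinks), so Oren is the only person who could newly come to control Solent.
Oren holds 60% of Basalt, so Oren controls Basalt.
In Solent, Oren's side holds only 7%, not > 50%.
So before the transaction, Oren does not control Solent.
After the purchase, Oren's direct stake in Solent rises to 7% + 50% = 57%, and Vantage's stake falls to 15%.
Oren holds 57% of Solent, so Oren controls Solent.
Oren did not control Solent before and does after, so the clause is triggered.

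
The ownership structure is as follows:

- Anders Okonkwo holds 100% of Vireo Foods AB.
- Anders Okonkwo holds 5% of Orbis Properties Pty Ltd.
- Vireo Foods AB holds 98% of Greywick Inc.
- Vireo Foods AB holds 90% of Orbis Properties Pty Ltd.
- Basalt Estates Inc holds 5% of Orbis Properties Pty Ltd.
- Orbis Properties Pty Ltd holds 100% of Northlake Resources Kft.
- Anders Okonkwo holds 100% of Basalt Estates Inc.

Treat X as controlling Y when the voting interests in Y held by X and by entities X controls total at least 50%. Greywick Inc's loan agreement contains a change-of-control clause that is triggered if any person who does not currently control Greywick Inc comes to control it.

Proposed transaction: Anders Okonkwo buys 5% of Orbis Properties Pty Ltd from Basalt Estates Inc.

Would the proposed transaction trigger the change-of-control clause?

No

The purchase adds only to Anders's holdings (Basalt's stake shrinks), so Anders is the only person who could newly come to control Greywick.
Anders holds 100% of Vireo, so Anders controls Vireo.
Vireo holds 98% of Greywick, so Anders controls Greywick.
So Anders already controls Greywick before the transaction.
After the purchase, Anders's direct stake in Orbis rises to 5% + 5% = 10%, and Basalt's stake falls to 0%.
Anders controlled Greywick already, so this is not a new person acquiring control; every other person's position is unchanged or reduced.
No new person acquires control, so the clause is not triggered.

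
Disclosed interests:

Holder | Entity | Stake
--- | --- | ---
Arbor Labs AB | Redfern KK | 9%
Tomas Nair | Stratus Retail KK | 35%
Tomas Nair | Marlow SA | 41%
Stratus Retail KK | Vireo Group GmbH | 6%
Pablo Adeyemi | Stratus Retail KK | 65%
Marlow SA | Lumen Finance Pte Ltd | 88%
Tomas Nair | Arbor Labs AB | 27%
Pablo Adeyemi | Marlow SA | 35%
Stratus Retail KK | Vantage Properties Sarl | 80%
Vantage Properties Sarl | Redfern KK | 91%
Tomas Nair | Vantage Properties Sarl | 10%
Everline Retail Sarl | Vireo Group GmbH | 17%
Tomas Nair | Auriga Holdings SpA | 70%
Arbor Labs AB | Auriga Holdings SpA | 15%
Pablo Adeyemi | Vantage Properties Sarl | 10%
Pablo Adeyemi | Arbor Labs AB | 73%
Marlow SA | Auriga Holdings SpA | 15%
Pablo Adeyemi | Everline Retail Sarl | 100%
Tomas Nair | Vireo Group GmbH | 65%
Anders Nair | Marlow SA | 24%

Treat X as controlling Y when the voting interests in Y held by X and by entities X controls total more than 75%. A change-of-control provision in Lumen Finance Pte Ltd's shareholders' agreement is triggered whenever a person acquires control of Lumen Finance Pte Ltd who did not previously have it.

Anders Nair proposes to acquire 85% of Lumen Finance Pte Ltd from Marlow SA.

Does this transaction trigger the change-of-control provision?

Yes

The purchase adds only to Anders's holdings (Marlow's stake shrinks), so Anders is the only person who could newly come to control Lumen.
Anders's largest direct stake is 24% in Marlow, which does not meet the threshold, so Anders controls no company.
Neither Anders nor any entity Anders controls holds any voting interest in Lumen.
So before the transaction, Anders does not control Lumen.
After the purchase, Anders holds 85% of Lumen directly, and Marlow's stake falls to 3%.
Anders holds 85% of Lumen, so Anders controls Lumen.
Anders did not control Lumen before and does after, so the clause is triggered.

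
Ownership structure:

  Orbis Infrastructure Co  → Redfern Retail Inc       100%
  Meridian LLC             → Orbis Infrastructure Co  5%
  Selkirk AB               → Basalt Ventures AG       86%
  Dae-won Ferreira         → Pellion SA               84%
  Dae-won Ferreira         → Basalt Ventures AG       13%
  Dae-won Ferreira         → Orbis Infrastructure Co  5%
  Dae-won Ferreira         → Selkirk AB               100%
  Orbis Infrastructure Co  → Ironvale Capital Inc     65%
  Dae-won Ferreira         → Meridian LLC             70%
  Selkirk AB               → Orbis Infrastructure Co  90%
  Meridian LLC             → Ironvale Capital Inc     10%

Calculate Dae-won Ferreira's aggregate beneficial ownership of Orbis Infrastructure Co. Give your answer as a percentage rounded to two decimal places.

Dae-won reaches Orbis along 3 paths.
Via Meridian: 70% × 5% = 3.5%.
Via Selkirk: 100% × 90% = 90%.
Direct stake: 5% = 5%.
Total: 3.5% + 90% + 5% = 98.5%.
Rounded: 98.50%.

98.50%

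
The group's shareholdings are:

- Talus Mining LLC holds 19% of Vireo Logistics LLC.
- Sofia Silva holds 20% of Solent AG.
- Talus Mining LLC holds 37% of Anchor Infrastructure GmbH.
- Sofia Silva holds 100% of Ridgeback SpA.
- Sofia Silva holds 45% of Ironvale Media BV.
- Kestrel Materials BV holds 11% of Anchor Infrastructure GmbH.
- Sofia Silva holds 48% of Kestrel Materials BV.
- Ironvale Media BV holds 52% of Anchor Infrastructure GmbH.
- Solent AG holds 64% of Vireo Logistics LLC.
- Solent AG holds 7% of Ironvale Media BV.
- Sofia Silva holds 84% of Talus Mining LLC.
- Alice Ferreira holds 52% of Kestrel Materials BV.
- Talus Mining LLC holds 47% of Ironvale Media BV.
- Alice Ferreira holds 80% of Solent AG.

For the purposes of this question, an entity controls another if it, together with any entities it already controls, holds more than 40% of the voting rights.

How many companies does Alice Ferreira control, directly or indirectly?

Alice holds 80% of Solent, so Alice controls Solent.
Alice holds 52% of Kestrel, so Alice controls Kestrel.
Solent holds 64% of Vireo, so Alice controls Vireo.
No other company's threshold is met.
Alice controls 3 companies.

3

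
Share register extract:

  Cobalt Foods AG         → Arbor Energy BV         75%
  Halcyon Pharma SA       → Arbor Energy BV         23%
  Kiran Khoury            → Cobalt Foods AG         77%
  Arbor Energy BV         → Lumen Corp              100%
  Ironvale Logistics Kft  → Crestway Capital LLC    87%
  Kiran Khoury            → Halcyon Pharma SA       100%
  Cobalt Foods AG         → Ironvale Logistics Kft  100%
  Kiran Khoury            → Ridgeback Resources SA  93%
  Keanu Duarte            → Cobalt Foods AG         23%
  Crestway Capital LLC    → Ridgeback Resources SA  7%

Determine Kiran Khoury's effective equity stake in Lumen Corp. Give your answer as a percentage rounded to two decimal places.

80.75%

Kiran reaches Lumen along 2 paths.
Via Halcyon → Arbor: 100% × 23% × 100% = 23%.
Via Cobalt → Arbor: 77% × 75% × 100% = 57.75%.
Total: 23% + 57.75% = 80.75%.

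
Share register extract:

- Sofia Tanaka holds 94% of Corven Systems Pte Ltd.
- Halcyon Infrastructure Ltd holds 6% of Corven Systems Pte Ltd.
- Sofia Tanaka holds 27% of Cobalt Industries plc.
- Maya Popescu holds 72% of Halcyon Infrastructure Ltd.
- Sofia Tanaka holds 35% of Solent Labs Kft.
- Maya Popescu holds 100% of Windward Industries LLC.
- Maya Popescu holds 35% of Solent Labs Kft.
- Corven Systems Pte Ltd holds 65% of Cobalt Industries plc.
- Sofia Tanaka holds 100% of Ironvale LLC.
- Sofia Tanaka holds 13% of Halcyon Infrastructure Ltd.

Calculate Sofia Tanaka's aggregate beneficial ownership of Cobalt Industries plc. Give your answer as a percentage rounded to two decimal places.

88.61%

Sofia reaches Cobalt along 3 paths.
Direct stake: 27% = 27%.
Via Corven: 94% × 65% = 61.1%.
Via Halcyon → Corven: 13% × 6% × 65% = 0.507%.
Total: 27% + 61.1% + 0.507% = 88.607%.
Rounded: 88.61%.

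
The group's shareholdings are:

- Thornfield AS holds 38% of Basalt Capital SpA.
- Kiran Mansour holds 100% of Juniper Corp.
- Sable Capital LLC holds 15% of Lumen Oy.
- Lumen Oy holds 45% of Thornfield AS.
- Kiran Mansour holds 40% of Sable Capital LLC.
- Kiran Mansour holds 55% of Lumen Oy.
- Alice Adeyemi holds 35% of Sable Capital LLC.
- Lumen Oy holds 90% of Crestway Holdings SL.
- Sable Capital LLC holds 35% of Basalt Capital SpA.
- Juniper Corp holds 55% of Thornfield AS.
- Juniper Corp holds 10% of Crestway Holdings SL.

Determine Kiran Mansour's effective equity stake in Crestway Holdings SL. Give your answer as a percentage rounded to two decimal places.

Kiran reaches Crestway along 3 paths.
Via Sable → Lumen: 40% × 15% × 90% = 5.4%.
Via Lumen: 55% × 90% = 49.5%.
Via Juniper: 100% × 10% = 10%.
Total: 5.4% + 49.5% + 10% = 64.9%.
Rounded: 64.90%.

64.90%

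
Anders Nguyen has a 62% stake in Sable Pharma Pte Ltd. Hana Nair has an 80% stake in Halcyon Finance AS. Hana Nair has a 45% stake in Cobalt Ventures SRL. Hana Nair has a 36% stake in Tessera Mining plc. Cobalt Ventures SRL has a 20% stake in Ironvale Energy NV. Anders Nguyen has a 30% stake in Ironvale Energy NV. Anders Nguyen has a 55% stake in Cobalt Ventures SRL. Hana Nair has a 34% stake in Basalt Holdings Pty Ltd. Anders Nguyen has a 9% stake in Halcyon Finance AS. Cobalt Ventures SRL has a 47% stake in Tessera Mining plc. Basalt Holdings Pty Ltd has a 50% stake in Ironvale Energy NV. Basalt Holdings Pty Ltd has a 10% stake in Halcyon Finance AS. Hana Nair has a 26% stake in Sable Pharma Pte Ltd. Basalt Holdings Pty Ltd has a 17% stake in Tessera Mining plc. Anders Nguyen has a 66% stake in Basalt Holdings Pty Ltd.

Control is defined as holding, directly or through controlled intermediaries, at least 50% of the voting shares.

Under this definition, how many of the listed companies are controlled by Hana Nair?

Hana holds 80% of Halcyon, so Hana controls Halcyon.
No other company's threshold is met.
Hana controls 1 company.

1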